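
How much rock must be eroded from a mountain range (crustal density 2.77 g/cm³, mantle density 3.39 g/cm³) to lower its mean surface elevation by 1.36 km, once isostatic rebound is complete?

Net drop Δ = e − u = e − e ρ_c/ρ_m = e (ρ_m − ρ_c)/ρ_m.
e = Δ ρ_m/(ρ_m − ρ_c) = 1.36 km × 3.39/0.62 = 7.44 km.

7.44 km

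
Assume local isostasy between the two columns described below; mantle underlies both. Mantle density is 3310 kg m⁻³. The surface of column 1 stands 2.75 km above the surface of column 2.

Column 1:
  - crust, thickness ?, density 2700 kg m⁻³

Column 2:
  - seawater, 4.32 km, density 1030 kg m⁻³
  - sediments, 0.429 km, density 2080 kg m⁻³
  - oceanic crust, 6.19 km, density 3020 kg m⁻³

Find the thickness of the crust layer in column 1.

Take the compensation level at the base of the deeper column (depth z_c below the surface of column 1) and equate Σ ρ_i t_i down to z_c; mantle fills any gap and the z_c terms cancel.
Column 1: x×2700 + (z_c − 0 − x)×3310
Column 2: 2.75×0 + 4.32×1030 + 0.429×2080 + 6.19×3020 + (z_c − 2.75 − 10.939)×3310
The z_c×3310 term appears on both sides and cancels. Collect the known terms of each column as K = Σ(ρt)_known − 3310 × (depth of known layers): K_1 = 0 − 3310×0 = 0; K_2 = 24035.72 − 3310×(2.75 + 10.939) = −21274.87.
Balance: K_1 − x×(3310 − 2700) = K_2, so x = (K_1 − K_2)/(3310 − 2700) = 21274.9/610 = 34.9 km.

34.9 km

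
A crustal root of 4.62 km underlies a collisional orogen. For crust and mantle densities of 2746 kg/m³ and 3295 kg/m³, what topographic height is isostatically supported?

For local isostatic compensation: ρ_c h = (ρ_m − ρ_c) r.
h = r (ρ_m − ρ_c) / ρ_c = 4.62 km × (3295 − 2746) / 2746 = 0.924 km.

0.924 km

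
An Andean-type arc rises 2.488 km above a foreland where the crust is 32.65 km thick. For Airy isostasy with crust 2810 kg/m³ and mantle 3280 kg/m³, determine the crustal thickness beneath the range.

Root depth r = h ρ_c / (ρ_m − ρ_c) = 2.488 km × 2810 / 470 = 14.88 km.
Total thickness = T + h + r = 32.65 km + 2.488 km + 14.88 km = 50 km.

50 km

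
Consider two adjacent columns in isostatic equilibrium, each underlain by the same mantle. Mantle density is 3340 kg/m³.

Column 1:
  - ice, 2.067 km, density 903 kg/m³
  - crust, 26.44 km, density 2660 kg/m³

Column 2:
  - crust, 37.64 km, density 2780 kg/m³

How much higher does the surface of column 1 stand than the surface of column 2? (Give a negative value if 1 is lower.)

0.58 km

For any compensation level in the mantle, the mantle terms cancel and isostasy reduces to e = (Σt_1 − Σt_2) − (Σ(ρt)_1 − Σ(ρt)_2) / ρ_m.
Σt_1 = 28.507 km; Σt_2 = 37.64 km; Σ(ρt)_1 = 72196.901; Σ(ρt)_2 = 104639.2 (in km·kg/m³).
e = (28.507 − 37.64) − (72196.901 − 104639.2) / 3340 = 0.58 km.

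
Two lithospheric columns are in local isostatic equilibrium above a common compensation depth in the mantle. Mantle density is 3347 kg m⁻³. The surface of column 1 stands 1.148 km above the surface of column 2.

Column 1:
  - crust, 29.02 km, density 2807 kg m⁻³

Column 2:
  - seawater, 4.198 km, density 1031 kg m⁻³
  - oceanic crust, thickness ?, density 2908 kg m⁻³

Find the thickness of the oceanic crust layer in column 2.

Take the compensation level at the base of the deeper column (depth z_c below the surface of column 1) and equate Σ ρ_i t_i down to z_c; mantle fills any gap and the z_c terms cancel.
Column 1: 29.02×2807 + (z_c − 29.02)×3347
Column 2: 1.148×0 + 4.198×1031 + x×2908 + (z_c − 1.148 − 4.198 − x)×3347
The z_c×3347 term appears on both sides and cancels. Collect the known terms of each column as K = Σ(ρt)_known − 3347 × (depth of known layers): K_1 = 81459.14 − 3347×29.02 = −15670.8; K_2 = 4328.138 − 3347×(1.148 + 4.198) = −13564.924.
Balance: K_1 = K_2 − x×(3347 − 2908), so x = (K_2 − K_1)/(3347 − 2908) = 2105.88/439 = 4.8 km.

4.8 km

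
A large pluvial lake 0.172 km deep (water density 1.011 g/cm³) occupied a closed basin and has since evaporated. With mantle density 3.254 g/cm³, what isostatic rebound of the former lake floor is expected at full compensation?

0.0534 km

u = d ρ_w/ρ_m = 0.172 km × 1.011/3.254 = 0.0534 km.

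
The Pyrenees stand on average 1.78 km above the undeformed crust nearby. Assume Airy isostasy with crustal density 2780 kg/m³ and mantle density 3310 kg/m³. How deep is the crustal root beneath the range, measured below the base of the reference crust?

Isostatic balance requires: the weight of the topography is balanced by the buoyancy of the root, ρ_c h = (ρ_m − ρ_c) r.
r = h · ρ_c / (ρ_m − ρ_c) = 1.78 km × 2780 / (3310 − 2780) = 9.34 km.

9.34 km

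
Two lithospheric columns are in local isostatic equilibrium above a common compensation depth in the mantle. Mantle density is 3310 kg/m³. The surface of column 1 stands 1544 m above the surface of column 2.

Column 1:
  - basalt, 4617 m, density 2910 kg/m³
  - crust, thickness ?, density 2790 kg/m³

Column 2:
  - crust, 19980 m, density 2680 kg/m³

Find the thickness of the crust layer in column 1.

Take the compensation level at the base of the deeper column (depth z_c below the surface of column 1) and equate Σ ρ_i t_i down to z_c; mantle fills any gap and the z_c terms cancel.
Column 1: 4617×2910 + x×2790 + (z_c − 4617 − x)×3310
Column 2: 1544×0 + 19980×2680 + (z_c − 1544 − 19980)×3310
The z_c×3310 term appears on both sides and cancels. Collect the known terms of each column as K = Σ(ρt)_known − 3310 × (depth of known layers): K_1 = 13435470 − 3310×4617 = −1846800; K_2 = 53546400 − 3310×(1544 + 19980) = −17698040.
Balance: K_1 − x×(3310 − 2790) = K_2, so x = (K_1 − K_2)/(3310 − 2790) = 15851200/520 = 30500 m.

30500 m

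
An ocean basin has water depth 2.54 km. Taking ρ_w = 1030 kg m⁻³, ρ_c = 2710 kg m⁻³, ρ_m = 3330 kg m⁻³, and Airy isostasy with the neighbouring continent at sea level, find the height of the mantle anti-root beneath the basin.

6.88 km

In Airy isostatic equilibrium: replacing crust with seawater at the top is compensated by replacing crust with mantle at the base: d (ρ_c − ρ_w) = a (ρ_m − ρ_c).
a = d (ρ_c − ρ_w)/(ρ_m − ρ_c) = 2.54 km × 1680/620 = 6.88 km.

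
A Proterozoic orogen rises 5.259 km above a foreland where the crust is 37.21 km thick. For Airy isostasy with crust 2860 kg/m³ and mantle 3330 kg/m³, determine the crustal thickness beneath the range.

Root depth r = h ρ_c / (ρ_m − ρ_c) = 5.259 km × 2860 / 470 = 32 km.
Total thickness = T + h + r = 37.21 km + 5.259 km + 32 km = 74.5 km.

74.5 km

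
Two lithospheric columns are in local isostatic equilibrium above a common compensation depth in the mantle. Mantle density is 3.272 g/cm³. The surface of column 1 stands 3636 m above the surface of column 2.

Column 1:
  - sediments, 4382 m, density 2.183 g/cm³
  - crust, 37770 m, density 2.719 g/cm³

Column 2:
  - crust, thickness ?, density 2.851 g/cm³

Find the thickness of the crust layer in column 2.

32700 m

Take the compensation level at the base of the deeper column (depth z_c below the surface of column 1) and equate Σ ρ_i t_i down to z_c; mantle fills any gap and the z_c terms cancel.
Column 1: 4382×2.183 + 37770×2.719 + (z_c − 42152)×3.272
Column 2: 3636×0 + x×2.851 + (z_c − 3636 − 0 − x)×3.272
The z_c×3.272 term appears on both sides and cancels. Collect the known terms of each column as K = Σ(ρt)_known − 3.272 × (depth of known layers): K_1 = 112262.536 − 3.272×42152 = −25658.808; K_2 = 0 − 3.272×(3636 + 0) = −11896.992.
Balance: K_1 = K_2 − x×(3.272 − 2.851), so x = (K_2 − K_1)/(3.272 − 2.851) = 13761.8/0.421 = 32700 m.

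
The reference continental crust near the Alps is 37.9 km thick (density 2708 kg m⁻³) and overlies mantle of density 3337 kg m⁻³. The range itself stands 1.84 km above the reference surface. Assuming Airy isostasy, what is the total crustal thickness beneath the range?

47.7 km

Root depth r = h ρ_c / (ρ_m − ρ_c) = 1.84 km × 2708 / 629 = 7.922 km.
Total thickness = T + h + r = 37.9 km + 1.84 km + 7.922 km = 47.7 km.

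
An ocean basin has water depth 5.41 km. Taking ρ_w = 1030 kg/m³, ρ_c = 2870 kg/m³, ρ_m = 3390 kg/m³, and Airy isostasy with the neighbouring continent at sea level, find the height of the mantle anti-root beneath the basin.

19.1 km

For local isostatic compensation: replacing crust with seawater at the top is compensated by replacing crust with mantle at the base: d (ρ_c − ρ_w) = a (ρ_m − ρ_c).
a = d (ρ_c − ρ_w)/(ρ_m − ρ_c) = 5.41 km × 1840/520 = 19.1 km.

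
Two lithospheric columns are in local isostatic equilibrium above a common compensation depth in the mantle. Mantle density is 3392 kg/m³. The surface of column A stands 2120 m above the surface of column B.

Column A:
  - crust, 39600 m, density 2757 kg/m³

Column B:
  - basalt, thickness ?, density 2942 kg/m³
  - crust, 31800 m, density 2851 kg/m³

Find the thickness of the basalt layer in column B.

Take the compensation level at the base of the deeper column (depth z_c below the surface of column A) and equate Σ ρ_i t_i down to z_c; mantle fills any gap and the z_c terms cancel.
Column A: 39600×2757 + (z_c − 39600)×3392
Column B: 2120×0 + x×2942 + 31800×2851 + (z_c − 2120 − 31800 − x)×3392
The z_c×3392 term appears on both sides and cancels. Collect the known terms of each column as K = Σ(ρt)_known − 3392 × (depth of known layers): K_A = 109177200 − 3392×39600 = −25146000; K_B = 90661800 − 3392×(2120 + 31800) = −24394840.
Balance: K_A = K_B − x×(3392 − 2942), so x = (K_B − K_A)/(3392 − 2942) = 751160/450 = 1670 m.

1670 m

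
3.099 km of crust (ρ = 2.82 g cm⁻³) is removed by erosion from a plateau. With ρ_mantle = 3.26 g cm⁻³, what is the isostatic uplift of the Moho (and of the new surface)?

Unloading: uplift u = e ρ_c/ρ_m = 3.099 km × 2.82/3.26 = 2.68 km.

2.68 km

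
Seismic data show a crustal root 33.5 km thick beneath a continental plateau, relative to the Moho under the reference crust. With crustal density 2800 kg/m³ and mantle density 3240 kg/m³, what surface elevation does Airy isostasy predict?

For local isostatic compensation: ρ_c h = (ρ_m − ρ_c) r.
h = r (ρ_m − ρ_c) / ρ_c = 33.5 km × (3240 − 2800) / 2800 = 5.26 km.

5.26 km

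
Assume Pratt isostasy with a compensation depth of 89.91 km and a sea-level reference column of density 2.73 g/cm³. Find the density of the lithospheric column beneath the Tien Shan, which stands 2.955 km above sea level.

2.64 g/cm³

Pratt balance: ρ_ref D = ρ (D + h).
ρ = ρ_ref D/(D + h) = 2.73 × 89.91 km/(89.91 km + 2.955 km) = 2.64 g/cm³.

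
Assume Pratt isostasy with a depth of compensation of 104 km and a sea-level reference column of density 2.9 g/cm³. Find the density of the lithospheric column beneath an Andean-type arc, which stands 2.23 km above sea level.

2.84 g/cm³

Pratt balance: ρ_ref D = ρ (D + h).
ρ = ρ_ref D/(D + h) = 2.9 × 104 km/(104 km + 2.23 km) = 2.84 g/cm³.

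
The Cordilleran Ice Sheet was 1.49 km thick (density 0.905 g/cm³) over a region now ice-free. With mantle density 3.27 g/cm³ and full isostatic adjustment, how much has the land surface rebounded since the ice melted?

Removing the load lets mantle flow back in; uplift u satisfies ρ_ice t = ρ_m u.
u = t ρ_ice/ρ_m = 1.49 km × 0.905/3.27 = 0.412 km.

0.412 km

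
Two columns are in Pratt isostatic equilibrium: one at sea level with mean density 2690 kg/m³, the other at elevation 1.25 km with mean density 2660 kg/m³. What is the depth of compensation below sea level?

111 km

ρ_ref D = ρ (D + h) → D (ρ_ref − ρ) = ρ h.
D = ρ h/(ρ_ref − ρ) = 2660 × 1.25 km/(2690 − 2660) = 111 km.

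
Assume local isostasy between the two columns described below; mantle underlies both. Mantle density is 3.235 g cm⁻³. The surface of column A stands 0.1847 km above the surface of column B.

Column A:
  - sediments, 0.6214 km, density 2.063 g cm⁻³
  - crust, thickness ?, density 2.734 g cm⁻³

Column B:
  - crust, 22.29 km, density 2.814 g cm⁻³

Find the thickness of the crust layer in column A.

Take the compensation level at the base of the deeper column (depth z_c below the surface of column A) and equate Σ ρ_i t_i down to z_c; mantle fills any gap and the z_c terms cancel.
Column A: 0.6214×2.063 + x×2.734 + (z_c − 0.6214 − x)×3.235
Column B: 0.1847×0 + 22.29×2.814 + (z_c − 0.1847 − 22.29)×3.235
The z_c×3.235 term appears on both sides and cancels. Collect the known terms of each column as K = Σ(ρt)_known − 3.235 × (depth of known layers): K_A = 1.2819482 − 3.235×0.6214 = −0.7282808; K_B = 62.72406 − 3.235×(0.1847 + 22.29) = −9.9815945.
Balance: K_A − x×(3.235 − 2.734) = K_B, so x = (K_A − K_B)/(3.235 − 2.734) = 9.25331/0.501 = 18.5 km.

18.5 km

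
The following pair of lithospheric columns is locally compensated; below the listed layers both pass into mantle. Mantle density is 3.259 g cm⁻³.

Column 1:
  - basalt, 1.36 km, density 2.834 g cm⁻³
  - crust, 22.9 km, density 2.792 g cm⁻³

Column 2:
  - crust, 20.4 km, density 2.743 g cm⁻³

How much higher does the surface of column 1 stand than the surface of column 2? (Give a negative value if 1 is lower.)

0.229 km

For any compensation level in the mantle, the mantle terms cancel and isostasy reduces to e = (Σt_1 − Σt_2) − (Σ(ρt)_1 − Σ(ρt)_2) / ρ_m.
Σt_1 = 24.26 km; Σt_2 = 20.4 km; Σ(ρt)_1 = 67.79104; Σ(ρt)_2 = 55.9572 (in km·g cm⁻³).
e = (24.26 − 20.4) − (67.79104 − 55.9572) / 3.259 = 0.229 km.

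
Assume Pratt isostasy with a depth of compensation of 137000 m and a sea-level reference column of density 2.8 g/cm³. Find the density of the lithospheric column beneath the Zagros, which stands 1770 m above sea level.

2.76 g/cm³

Pratt balance: ρ_ref D = ρ (D + h).
ρ = ρ_ref D/(D + h) = 2.8 × 137000 m/(137000 m + 1770 m) = 2.76 g/cm³.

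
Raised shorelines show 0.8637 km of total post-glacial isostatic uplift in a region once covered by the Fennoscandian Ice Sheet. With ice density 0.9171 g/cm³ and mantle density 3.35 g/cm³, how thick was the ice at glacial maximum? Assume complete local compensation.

u = t ρ_ice/ρ_m → t = u ρ_m/ρ_ice = 0.8637 km × 3.35/0.9171 = 3.15 km.

3.15 km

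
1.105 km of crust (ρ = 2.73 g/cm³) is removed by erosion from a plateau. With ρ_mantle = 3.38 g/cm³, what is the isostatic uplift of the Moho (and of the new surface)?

Unloading: uplift u = e ρ_c/ρ_m = 1.105 km × 2.73/3.38 = 0.892 km.

0.892 km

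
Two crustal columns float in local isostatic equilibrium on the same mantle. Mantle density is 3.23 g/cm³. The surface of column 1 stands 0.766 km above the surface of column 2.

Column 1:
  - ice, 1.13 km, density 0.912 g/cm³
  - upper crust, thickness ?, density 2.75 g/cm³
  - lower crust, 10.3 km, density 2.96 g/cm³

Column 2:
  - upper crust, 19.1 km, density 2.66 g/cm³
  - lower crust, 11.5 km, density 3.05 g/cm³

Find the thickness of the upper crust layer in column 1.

20.9 km

Take the compensation level at the base of the deeper column (depth z_c below the surface of column 1) and equate Σ ρ_i t_i down to z_c; mantle fills any gap and the z_c terms cancel.
Column 1: 1.13×0.912 + x×2.75 + 10.3×2.96 + (z_c − 11.43 − x)×3.23
Column 2: 0.766×0 + 19.1×2.66 + 11.5×3.05 + (z_c − 0.766 − 30.6)×3.23
The z_c×3.23 term appears on both sides and cancels. Collect the known terms of each column as K = Σ(ρt)_known − 3.23 × (depth of known layers): K_1 = 31.51856 − 3.23×11.43 = −5.40034; K_2 = 85.881 − 3.23×(0.766 + 30.6) = −15.43118.
Balance: K_1 − x×(3.23 − 2.75) = K_2, so x = (K_1 − K_2)/(3.23 − 2.75) = 10.0308/0.48 = 20.9 km.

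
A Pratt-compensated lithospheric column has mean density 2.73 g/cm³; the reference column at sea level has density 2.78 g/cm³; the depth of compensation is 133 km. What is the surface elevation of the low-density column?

2.44 km

ρ_ref D = ρ (D + h) → h = D (ρ_ref − ρ)/ρ.
h = 133 km × (2.78 − 2.73)/2.73 = 2.44 km.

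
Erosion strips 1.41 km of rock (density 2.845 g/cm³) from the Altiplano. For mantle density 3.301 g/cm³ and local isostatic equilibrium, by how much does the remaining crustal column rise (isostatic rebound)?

Unloading: uplift u = e ρ_c/ρ_m = 1.41 km × 2.845/3.301 = 1.22 km.

1.22 km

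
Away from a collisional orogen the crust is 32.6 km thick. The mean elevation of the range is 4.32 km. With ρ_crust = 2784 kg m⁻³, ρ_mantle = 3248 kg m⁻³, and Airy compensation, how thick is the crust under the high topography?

Root depth r = h ρ_c / (ρ_m − ρ_c) = 4.32 km × 2784 / 464 = 25.92 km.
Total thickness = T + h + r = 32.6 km + 4.32 km + 25.92 km = 62.8 km.

62.8 km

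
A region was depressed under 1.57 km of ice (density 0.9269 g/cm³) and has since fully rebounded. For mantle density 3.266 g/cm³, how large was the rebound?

0.446 km

Removing the load lets mantle flow back in; uplift u satisfies ρ_ice t = ρ_m u.
u = t ρ_ice/ρ_m = 1.57 km × 0.9269/3.266 = 0.446 km.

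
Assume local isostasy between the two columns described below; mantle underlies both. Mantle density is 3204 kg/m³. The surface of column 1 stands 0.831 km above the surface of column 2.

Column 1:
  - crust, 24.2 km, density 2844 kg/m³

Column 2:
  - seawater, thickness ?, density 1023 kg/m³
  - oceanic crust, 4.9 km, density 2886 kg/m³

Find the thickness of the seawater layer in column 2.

2.06 km

Take the compensation level at the base of the deeper column (depth z_c below the surface of column 1) and equate Σ ρ_i t_i down to z_c; mantle fills any gap and the z_c terms cancel.
Column 1: 24.2×2844 + (z_c − 24.2)×3204
Column 2: 0.831×0 + x×1023 + 4.9×2886 + (z_c − 0.831 − 4.9 − x)×3204
The z_c×3204 term appears on both sides and cancels. Collect the known terms of each column as K = Σ(ρt)_known − 3204 × (depth of known layers): K_1 = 68824.8 − 3204×24.2 = −8712; K_2 = 14141.4 − 3204×(0.831 + 4.9) = −4220.724.
Balance: K_1 = K_2 − x×(3204 − 1023), so x = (K_2 − K_1)/(3204 − 1023) = 4491.28/2181 = 2.06 km.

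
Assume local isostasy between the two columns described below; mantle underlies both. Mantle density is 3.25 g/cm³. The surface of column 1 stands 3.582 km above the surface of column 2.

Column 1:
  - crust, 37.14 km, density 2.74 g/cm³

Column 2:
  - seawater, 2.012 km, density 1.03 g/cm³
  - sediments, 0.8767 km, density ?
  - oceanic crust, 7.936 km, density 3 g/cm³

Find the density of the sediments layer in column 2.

2.28 g/cm³

Take the compensation level at the base of the deeper column (depth z_c below the surface of column 1) and equate Σ ρ_i t_i down to z_c; mantle fills any gap and the z_c terms cancel.
Column 1: 37.14×2.74 + (z_c − 37.14)×3.25
Column 2: 3.582×0 + 2.012×1.03 + 0.8767×ρ + 7.936×3 + (z_c − 3.582 − 10.8247)×3.25
The z_c×3.25 term appears on both sides and cancels. Collect the known terms of each column as K = Σ(ρt)_known − 3.25 × (depth of known layers): K_1 = 101.7636 − 3.25×37.14 = −18.9414; K_2 = 25.88036 − 3.25×(3.582 + 10.8247) = −20.941415.
Balance: K_1 = K_2 + 0.8767×ρ, so ρ = (K_1 − K_2)/0.8767 = 2.00001/0.8767 = 2.28 g/cm³.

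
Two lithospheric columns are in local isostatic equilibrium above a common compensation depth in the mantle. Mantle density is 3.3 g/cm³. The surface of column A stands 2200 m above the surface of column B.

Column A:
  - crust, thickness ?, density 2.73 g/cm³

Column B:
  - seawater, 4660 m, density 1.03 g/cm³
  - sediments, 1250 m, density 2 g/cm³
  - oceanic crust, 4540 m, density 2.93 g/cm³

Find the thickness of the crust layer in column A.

37100 m

Take the compensation level at the base of the deeper column (depth z_c below the surface of column A) and equate Σ ρ_i t_i down to z_c; mantle fills any gap and the z_c terms cancel.
Column A: x×2.73 + (z_c − 0 − x)×3.3
Column B: 2200×0 + 4660×1.03 + 1250×2 + 4540×2.93 + (z_c − 2200 − 10450)×3.3
The z_c×3.3 term appears on both sides and cancels. Collect the known terms of each column as K = Σ(ρt)_known − 3.3 × (depth of known layers): K_A = 0 − 3.3×0 = 0; K_B = 20602 − 3.3×(2200 + 10450) = −21143.
Balance: K_A − x×(3.3 − 2.73) = K_B, so x = (K_A − K_B)/(3.3 − 2.73) = 21143/0.57 = 37100 m.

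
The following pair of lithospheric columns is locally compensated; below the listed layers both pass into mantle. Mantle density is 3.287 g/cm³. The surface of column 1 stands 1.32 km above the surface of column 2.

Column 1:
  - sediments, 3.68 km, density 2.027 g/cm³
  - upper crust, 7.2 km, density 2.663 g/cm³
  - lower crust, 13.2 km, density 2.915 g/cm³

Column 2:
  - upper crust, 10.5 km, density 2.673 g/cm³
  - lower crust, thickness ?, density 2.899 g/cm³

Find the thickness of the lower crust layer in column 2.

Take the compensation level at the base of the deeper column (depth z_c below the surface of column 1) and equate Σ ρ_i t_i down to z_c; mantle fills any gap and the z_c terms cancel.
Column 1: 3.68×2.027 + 7.2×2.663 + 13.2×2.915 + (z_c − 24.08)×3.287
Column 2: 1.32×0 + 10.5×2.673 + x×2.899 + (z_c − 1.32 − 10.5 − x)×3.287
The z_c×3.287 term appears on both sides and cancels. Collect the known terms of each column as K = Σ(ρt)_known − 3.287 × (depth of known layers): K_1 = 65.11096 − 3.287×24.08 = −14.04; K_2 = 28.0665 − 3.287×(1.32 + 10.5) = −10.78584.
Balance: K_1 = K_2 − x×(3.287 − 2.899), so x = (K_2 − K_1)/(3.287 − 2.899) = 3.25416/0.388 = 8.39 km.

8.39 km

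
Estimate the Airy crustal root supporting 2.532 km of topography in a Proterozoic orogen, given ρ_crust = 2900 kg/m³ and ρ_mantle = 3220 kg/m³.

In Airy isostatic equilibrium: the weight of the topography is balanced by the buoyancy of the root, ρ_c h = (ρ_m − ρ_c) r.
r = h · ρ_c / (ρ_m − ρ_c) = 2.532 km × 2900 / (3220 − 2900) = 22.9 km.

22.9 km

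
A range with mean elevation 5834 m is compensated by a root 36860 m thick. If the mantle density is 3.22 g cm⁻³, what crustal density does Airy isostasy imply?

ρ_c h = (ρ_m − ρ_c) r → ρ_c (h + r) = ρ_m r → ρ_c = ρ_m r / (h + r).
ρ_c = 3.22 × 36860 m / (5834 m + 36860 m) = 2.78 g cm⁻³.

2.78 g cm⁻³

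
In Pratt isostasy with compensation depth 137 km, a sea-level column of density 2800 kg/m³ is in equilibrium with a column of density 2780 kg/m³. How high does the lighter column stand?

0.986 km

ρ_ref D = ρ (D + h) → h = D (ρ_ref − ρ)/ρ.
h = 137 km × (2800 − 2780)/2780 = 0.986 km.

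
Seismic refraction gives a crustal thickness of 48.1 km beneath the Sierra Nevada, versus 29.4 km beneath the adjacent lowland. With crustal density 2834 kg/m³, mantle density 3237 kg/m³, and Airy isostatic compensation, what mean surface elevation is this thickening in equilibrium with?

2.33 km

Excess crust Δ = 48.1 km − 29.4 km = 18.7 km, split between elevation h and root r with h + r = Δ.
Airy balance ρ_c h = (ρ_m − ρ_c) r gives r = h ρ_c/(ρ_m − ρ_c), so h (1 + ρ_c/(ρ_m − ρ_c)) = Δ, i.e. h = Δ (ρ_m − ρ_c)/ρ_m.
h = 18.7 km × 403/3237 = 2.33 km.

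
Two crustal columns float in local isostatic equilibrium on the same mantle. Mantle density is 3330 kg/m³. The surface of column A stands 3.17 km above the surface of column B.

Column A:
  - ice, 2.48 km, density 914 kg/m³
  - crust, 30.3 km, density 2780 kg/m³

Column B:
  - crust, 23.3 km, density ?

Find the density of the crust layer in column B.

2810 kg/m³

Take the compensation level at the base of the deeper column (depth z_c below the surface of column A) and equate Σ ρ_i t_i down to z_c; mantle fills any gap and the z_c terms cancel.
Column A: 2.48×914 + 30.3×2780 + (z_c − 32.78)×3330
Column B: 3.17×0 + 23.3×ρ + (z_c − 3.17 − 23.3)×3330
The z_c×3330 term appears on both sides and cancels. Collect the known terms of each column as K = Σ(ρt)_known − 3330 × (depth of known layers): K_A = 86500.72 − 3330×32.78 = −22656.68; K_B = 0 − 3330×(3.17 + 23.3) = −88145.1.
Balance: K_A = K_B + 23.3×ρ, so ρ = (K_A − K_B)/23.3 = 65488.4/23.3 = 2810 kg/m³.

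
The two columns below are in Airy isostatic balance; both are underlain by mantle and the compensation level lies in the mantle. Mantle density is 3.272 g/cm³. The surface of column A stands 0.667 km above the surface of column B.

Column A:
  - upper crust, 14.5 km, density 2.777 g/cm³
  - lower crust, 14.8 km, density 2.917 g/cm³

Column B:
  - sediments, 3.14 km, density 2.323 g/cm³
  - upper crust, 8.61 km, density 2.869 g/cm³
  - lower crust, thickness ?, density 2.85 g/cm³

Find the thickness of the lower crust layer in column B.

Take the compensation level at the base of the deeper column (depth z_c below the surface of column A) and equate Σ ρ_i t_i down to z_c; mantle fills any gap and the z_c terms cancel.
Column A: 14.5×2.777 + 14.8×2.917 + (z_c − 29.3)×3.272
Column B: 0.667×0 + 3.14×2.323 + 8.61×2.869 + x×2.85 + (z_c − 0.667 − 11.75 − x)×3.272
The z_c×3.272 term appears on both sides and cancels. Collect the known terms of each column as K = Σ(ρt)_known − 3.272 × (depth of known layers): K_A = 83.4381 − 3.272×29.3 = −12.4315; K_B = 31.99631 − 3.272×(0.667 + 11.75) = −8.632114.
Balance: K_A = K_B − x×(3.272 − 2.85), so x = (K_B − K_A)/(3.272 − 2.85) = 3.79939/0.422 = 9 km.

9 km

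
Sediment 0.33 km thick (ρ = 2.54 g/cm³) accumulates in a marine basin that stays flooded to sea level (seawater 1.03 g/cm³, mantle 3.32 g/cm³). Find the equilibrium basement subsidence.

Submarine loading: the sediment displaces seawater, and the subsidence is in turn flooded, so s (ρ_m − ρ_w) = t (ρ_sed − ρ_w).
s = 0.33 km × (2.54 − 1.03) / (3.32 − 1.03) = 0.218 km.

0.218 km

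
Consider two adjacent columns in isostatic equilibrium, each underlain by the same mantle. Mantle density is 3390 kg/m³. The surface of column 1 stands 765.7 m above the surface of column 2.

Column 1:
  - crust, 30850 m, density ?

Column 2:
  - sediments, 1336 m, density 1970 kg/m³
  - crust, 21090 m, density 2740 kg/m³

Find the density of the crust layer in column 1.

2800 kg/m³

Take the compensation level at the base of the deeper column (depth z_c below the surface of column 1) and equate Σ ρ_i t_i down to z_c; mantle fills any gap and the z_c terms cancel.
Column 1: 30850×ρ + (z_c − 30850)×3390
Column 2: 765.7×0 + 1336×1970 + 21090×2740 + (z_c − 765.7 − 22426)×3390
The z_c×3390 term appears on both sides and cancels. Collect the known terms of each column as K = Σ(ρt)_known − 3390 × (depth of known layers): K_1 = 0 − 3390×30850 = −104581500; K_2 = 60418520 − 3390×(765.7 + 22426) = −18201343.
Balance: K_1 + 30850×ρ = K_2, so ρ = (K_2 − K_1)/30850 = 86380200/30850 = 2800 kg/m³.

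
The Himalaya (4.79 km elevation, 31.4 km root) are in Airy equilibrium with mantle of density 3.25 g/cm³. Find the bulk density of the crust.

ρ_c h = (ρ_m − ρ_c) r → ρ_c (h + r) = ρ_m r → ρ_c = ρ_m r / (h + r).
ρ_c = 3.25 × 31.4 km / (4.79 km + 31.4 km) = 2.82 g/cm³.

2.82 g/cm³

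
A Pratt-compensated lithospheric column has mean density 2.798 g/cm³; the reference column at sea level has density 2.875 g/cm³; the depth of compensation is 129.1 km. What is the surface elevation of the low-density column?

ρ_ref D = ρ (D + h) → h = D (ρ_ref − ρ)/ρ.
h = 129.1 km × (2.875 − 2.798)/2.798 = 3.55 km.

3.55 km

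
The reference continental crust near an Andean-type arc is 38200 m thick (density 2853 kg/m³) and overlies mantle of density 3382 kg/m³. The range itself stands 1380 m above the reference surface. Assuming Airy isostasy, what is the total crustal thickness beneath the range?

Root depth r = h ρ_c / (ρ_m − ρ_c) = 1380 m × 2853 / 529 = 7443 m.
Total thickness = T + h + r = 38200 m + 1380 m + 7443 m = 47000 m.

47000 m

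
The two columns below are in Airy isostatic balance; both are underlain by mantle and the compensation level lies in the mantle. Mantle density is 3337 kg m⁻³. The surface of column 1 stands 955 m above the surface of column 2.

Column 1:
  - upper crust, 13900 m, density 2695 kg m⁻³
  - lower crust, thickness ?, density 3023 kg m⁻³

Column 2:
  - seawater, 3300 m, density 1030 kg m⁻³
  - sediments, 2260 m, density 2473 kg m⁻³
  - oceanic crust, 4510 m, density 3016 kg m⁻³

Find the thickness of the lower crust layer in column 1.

16800 m

Take the compensation level at the base of the deeper column (depth z_c below the surface of column 1) and equate Σ ρ_i t_i down to z_c; mantle fills any gap and the z_c terms cancel.
Column 1: 13900×2695 + x×3023 + (z_c − 13900 − x)×3337
Column 2: 955×0 + 3300×1030 + 2260×2473 + 4510×3016 + (z_c − 955 − 10070)×3337
The z_c×3337 term appears on both sides and cancels. Collect the known terms of each column as K = Σ(ρt)_known − 3337 × (depth of known layers): K_1 = 37460500 − 3337×13900 = −8923800; K_2 = 22590140 − 3337×(955 + 10070) = −14200285.
Balance: K_1 − x×(3337 − 3023) = K_2, so x = (K_1 − K_2)/(3337 − 3023) = 5276480/314 = 16800 m.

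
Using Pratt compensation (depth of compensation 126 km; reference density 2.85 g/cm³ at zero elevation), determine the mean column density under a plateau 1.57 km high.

2.81 g/cm³

Pratt balance: ρ_ref D = ρ (D + h).
ρ = ρ_ref D/(D + h) = 2.85 × 126 km/(126 km + 1.57 km) = 2.81 g/cm³.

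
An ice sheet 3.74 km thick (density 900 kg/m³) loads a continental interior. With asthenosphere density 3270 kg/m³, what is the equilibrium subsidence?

1.03 km

In Airy isostatic equilibrium: the ice load ρ_ice t is balanced by mantle displaced below, ρ_m s.
s = t ρ_ice / ρ_m = 3.74 km × 900/3270 = 1.03 km.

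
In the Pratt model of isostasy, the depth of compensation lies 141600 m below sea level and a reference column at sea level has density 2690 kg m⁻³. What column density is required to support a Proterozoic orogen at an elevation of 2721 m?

Pratt balance: ρ_ref D = ρ (D + h).
ρ = ρ_ref D/(D + h) = 2690 × 141600 m/(141600 m + 2721 m) = 2640 kg m⁻³.

2640 kg m⁻³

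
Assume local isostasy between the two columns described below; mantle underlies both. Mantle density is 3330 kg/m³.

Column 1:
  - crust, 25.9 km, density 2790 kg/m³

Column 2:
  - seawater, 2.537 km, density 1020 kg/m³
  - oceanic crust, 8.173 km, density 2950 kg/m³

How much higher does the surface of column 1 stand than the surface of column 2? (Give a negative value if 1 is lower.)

1.51 km

For any compensation level in the mantle, the mantle terms cancel and isostasy reduces to e = (Σt_1 − Σt_2) − (Σ(ρt)_1 − Σ(ρt)_2) / ρ_m.
Σt_1 = 25.9 km; Σt_2 = 10.71 km; Σ(ρt)_1 = 72261; Σ(ρt)_2 = 26698.09 (in km·kg/m³).
e = (25.9 − 10.71) − (72261 − 26698.09) / 3330 = 1.51 km.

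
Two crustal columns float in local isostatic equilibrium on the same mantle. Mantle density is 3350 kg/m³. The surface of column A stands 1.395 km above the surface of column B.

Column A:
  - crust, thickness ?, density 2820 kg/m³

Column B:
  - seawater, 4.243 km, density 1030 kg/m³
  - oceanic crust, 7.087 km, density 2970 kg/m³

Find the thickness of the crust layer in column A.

32.5 km

Take the compensation level at the base of the deeper column (depth z_c below the surface of column A) and equate Σ ρ_i t_i down to z_c; mantle fills any gap and the z_c terms cancel.
Column A: x×2820 + (z_c − 0 − x)×3350
Column B: 1.395×0 + 4.243×1030 + 7.087×2970 + (z_c − 1.395 − 11.33)×3350
The z_c×3350 term appears on both sides and cancels. Collect the known terms of each column as K = Σ(ρt)_known − 3350 × (depth of known layers): K_A = 0 − 3350×0 = 0; K_B = 25418.68 − 3350×(1.395 + 11.33) = −17210.07.
Balance: K_A − x×(3350 − 2820) = K_B, so x = (K_A − K_B)/(3350 − 2820) = 17210.1/530 = 32.5 km.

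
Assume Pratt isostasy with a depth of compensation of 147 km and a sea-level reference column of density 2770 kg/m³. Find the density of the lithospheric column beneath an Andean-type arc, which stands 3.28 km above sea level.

Pratt balance: ρ_ref D = ρ (D + h).
ρ = ρ_ref D/(D + h) = 2770 × 147 km/(147 km + 3.28 km) = 2710 kg/m³.

2710 kg/m³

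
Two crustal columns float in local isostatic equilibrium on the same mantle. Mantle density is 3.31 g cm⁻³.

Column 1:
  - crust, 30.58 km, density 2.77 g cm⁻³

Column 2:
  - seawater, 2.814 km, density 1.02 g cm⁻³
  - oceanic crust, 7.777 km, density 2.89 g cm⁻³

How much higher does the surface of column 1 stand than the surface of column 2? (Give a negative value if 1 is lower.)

2.06 km

For any compensation level in the mantle, the mantle terms cancel and isostasy reduces to e = (Σt_1 − Σt_2) − (Σ(ρt)_1 − Σ(ρt)_2) / ρ_m.
Σt_1 = 30.58 km; Σt_2 = 10.591 km; Σ(ρt)_1 = 84.7066; Σ(ρt)_2 = 25.34581 (in km·g cm⁻³).
e = (30.58 − 10.591) − (84.7066 − 25.34581) / 3.31 = 2.06 km.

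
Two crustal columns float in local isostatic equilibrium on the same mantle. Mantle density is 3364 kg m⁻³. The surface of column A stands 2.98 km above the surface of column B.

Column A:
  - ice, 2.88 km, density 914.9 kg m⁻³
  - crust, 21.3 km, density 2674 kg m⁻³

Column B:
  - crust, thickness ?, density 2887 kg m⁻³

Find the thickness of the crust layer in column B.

24.6 km

Take the compensation level at the base of the deeper column (depth z_c below the surface of column A) and equate Σ ρ_i t_i down to z_c; mantle fills any gap and the z_c terms cancel.
Column A: 2.88×914.9 + 21.3×2674 + (z_c − 24.18)×3364
Column B: 2.98×0 + x×2887 + (z_c − 2.98 − 0 − x)×3364
The z_c×3364 term appears on both sides and cancels. Collect the known terms of each column as K = Σ(ρt)_known − 3364 × (depth of known layers): K_A = 59591.112 − 3364×24.18 = −21750.408; K_B = 0 − 3364×(2.98 + 0) = −10024.72.
Balance: K_A = K_B − x×(3364 − 2887), so x = (K_B − K_A)/(3364 − 2887) = 11725.7/477 = 24.6 km.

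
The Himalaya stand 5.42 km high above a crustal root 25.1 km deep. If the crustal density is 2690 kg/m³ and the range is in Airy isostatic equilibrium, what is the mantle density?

Airy balance: ρ_c h = (ρ_m − ρ_c) r → ρ_m = ρ_c (1 + h/r).
ρ_m = 2690 × (1 + 5.42 km/25.1 km) = 3270 kg/m³.

3270 kg/m³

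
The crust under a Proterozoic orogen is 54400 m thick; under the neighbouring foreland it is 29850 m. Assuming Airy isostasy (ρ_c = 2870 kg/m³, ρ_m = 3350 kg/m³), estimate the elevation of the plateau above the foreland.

Excess crust Δ = 54400 m − 29850 m = 24550 m, split between elevation h and root r with h + r = Δ.
Airy balance ρ_c h = (ρ_m − ρ_c) r gives r = h ρ_c/(ρ_m − ρ_c), so h (1 + ρ_c/(ρ_m − ρ_c)) = Δ, i.e. h = Δ (ρ_m − ρ_c)/ρ_m.
h = 24550 m × 480/3350 = 3520 m.

3520 m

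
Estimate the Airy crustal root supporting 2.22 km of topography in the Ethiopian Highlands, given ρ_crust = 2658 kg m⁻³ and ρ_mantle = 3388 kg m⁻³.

8.08 km

Equating mass per unit area of the two columns: the weight of the topography is balanced by the buoyancy of the root, ρ_c h = (ρ_m − ρ_c) r.
r = h · ρ_c / (ρ_m − ρ_c) = 2.22 km × 2658 / (3388 − 2658) = 8.08 km.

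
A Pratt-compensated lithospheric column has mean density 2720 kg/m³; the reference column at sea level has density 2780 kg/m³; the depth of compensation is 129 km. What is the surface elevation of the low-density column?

2.85 km

ρ_ref D = ρ (D + h) → h = D (ρ_ref − ρ)/ρ.
h = 129 km × (2780 − 2720)/2720 = 2.85 km.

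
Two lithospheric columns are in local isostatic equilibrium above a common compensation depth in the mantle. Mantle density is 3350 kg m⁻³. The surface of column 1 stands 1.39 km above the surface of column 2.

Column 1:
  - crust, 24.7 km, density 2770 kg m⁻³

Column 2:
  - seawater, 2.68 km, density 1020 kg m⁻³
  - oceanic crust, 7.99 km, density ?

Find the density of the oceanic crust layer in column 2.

Take the compensation level at the base of the deeper column (depth z_c below the surface of column 1) and equate Σ ρ_i t_i down to z_c; mantle fills any gap and the z_c terms cancel.
Column 1: 24.7×2770 + (z_c − 24.7)×3350
Column 2: 1.39×0 + 2.68×1020 + 7.99×ρ + (z_c − 1.39 − 10.67)×3350
The z_c×3350 term appears on both sides and cancels. Collect the known terms of each column as K = Σ(ρt)_known − 3350 × (depth of known layers): K_1 = 68419 − 3350×24.7 = −14326; K_2 = 2733.6 − 3350×(1.39 + 10.67) = −37667.4.
Balance: K_1 = K_2 + 7.99×ρ, so ρ = (K_1 − K_2)/7.99 = 23341.4/7.99 = 2920 kg m⁻³.

2920 kg m⁻³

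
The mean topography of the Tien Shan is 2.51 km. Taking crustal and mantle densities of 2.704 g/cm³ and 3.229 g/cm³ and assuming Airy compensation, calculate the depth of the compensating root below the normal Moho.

In Airy isostatic equilibrium: the weight of the topography is balanced by the buoyancy of the root, ρ_c h = (ρ_m − ρ_c) r.
r = h · ρ_c / (ρ_m − ρ_c) = 2.51 km × 2.704 / (3.229 − 2.704) = 12.9 km.

12.9 km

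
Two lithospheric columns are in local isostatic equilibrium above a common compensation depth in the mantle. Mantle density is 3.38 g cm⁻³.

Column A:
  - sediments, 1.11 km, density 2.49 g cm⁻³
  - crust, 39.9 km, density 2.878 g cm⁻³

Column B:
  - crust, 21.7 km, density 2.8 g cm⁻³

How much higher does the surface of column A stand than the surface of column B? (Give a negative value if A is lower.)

For any compensation level in the mantle, the mantle terms cancel and isostasy reduces to e = (Σt_A − Σt_B) − (Σ(ρt)_A − Σ(ρt)_B) / ρ_m.
Σt_A = 41.01 km; Σt_B = 21.7 km; Σ(ρt)_A = 117.5961; Σ(ρt)_B = 60.76 (in km·g cm⁻³).
e = (41.01 − 21.7) − (117.5961 − 60.76) / 3.38 = 2.49 km.

2.49 km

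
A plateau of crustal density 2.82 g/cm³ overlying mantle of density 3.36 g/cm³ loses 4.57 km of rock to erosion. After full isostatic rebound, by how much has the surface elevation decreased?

0.734 km

Rebound u = e ρ_c/ρ_m = 4.57 km × 2.82/3.36 = 3.836 km.
Net surface drop = e − u = 4.57 km − 3.836 km = e (ρ_m − ρ_c)/ρ_m = 0.734 km.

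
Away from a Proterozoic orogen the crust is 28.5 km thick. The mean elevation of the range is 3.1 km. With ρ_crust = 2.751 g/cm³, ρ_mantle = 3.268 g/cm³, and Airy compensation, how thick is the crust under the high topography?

48.1 km

Root depth r = h ρ_c / (ρ_m − ρ_c) = 3.1 km × 2.751 / 0.517 = 16.5 km.
Total thickness = T + h + r = 28.5 km + 3.1 km + 16.5 km = 48.1 km.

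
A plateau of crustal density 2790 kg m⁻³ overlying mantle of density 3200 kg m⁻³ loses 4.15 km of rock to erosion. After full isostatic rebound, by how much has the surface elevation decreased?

0.532 km

Rebound u = e ρ_c/ρ_m = 4.15 km × 2790/3200 = 3.618 km.
Net surface drop = e − u = 4.15 km − 3.618 km = e (ρ_m − ρ_c)/ρ_m = 0.532 km.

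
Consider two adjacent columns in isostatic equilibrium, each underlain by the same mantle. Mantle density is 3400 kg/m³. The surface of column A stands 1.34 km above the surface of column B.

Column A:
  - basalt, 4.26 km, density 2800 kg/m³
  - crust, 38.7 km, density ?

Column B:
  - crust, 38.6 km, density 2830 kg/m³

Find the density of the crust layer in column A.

2780 kg/m³

Take the compensation level at the base of the deeper column (depth z_c below the surface of column A) and equate Σ ρ_i t_i down to z_c; mantle fills any gap and the z_c terms cancel.
Column A: 4.26×2800 + 38.7×ρ + (z_c − 42.96)×3400
Column B: 1.34×0 + 38.6×2830 + (z_c − 1.34 − 38.6)×3400
The z_c×3400 term appears on both sides and cancels. Collect the known terms of each column as K = Σ(ρt)_known − 3400 × (depth of known layers): K_A = 11928 − 3400×42.96 = −134136; K_B = 109238 − 3400×(1.34 + 38.6) = −26558.
Balance: K_A + 38.7×ρ = K_B, so ρ = (K_B − K_A)/38.7 = 107578/38.7 = 2780 kg/m³.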